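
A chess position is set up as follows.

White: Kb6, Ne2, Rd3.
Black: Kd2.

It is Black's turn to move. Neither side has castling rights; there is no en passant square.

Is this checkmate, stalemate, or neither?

neither

Black to move; black king on d2.
In check: yes, from the white rook on d3.
King squares — c1: attacked by Ne2; d1: attacked by Rd3; e1: available; c2: available; e2: available; c3: attacked by Ne2; d3: available; e3: attacked by Rd3.
Legal moves for Black: Kxd3, Kxe2, Kc2, Ke1.
Black is in check but has 4 legal moves → neither.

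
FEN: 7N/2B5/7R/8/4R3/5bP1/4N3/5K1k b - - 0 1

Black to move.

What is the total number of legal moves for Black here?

1

Black to move; king on h1.
In check: yes, from the white rook on h6.
Legal moves: Bh5.
Count: 1.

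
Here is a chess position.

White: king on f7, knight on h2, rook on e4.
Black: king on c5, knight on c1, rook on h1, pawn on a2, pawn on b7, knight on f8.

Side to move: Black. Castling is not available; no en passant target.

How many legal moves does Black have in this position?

Black to move; king on c5.
In check: no.
Legal moves: Nh7, Nd7, Ng6, Ne6, Kd6, Kc6, Kb6, Kd5, Kb5, Rxh2, Rg1, Rf1+, Re1, Rd1, Nd3, Nb3, Ne2, b6, a1=Q, a1=R, a1=B, a1=N, b5.
Count: 23.

23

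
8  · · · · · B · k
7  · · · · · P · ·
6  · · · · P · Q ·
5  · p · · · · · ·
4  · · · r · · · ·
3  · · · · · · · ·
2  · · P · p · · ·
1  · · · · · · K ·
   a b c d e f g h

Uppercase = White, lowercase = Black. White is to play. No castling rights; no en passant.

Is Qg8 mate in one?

yes

After Qg8: black king on h8; in check: yes, from the white queen on g8.
King squares — g7: attacked by Bf8; h7: attacked by Qg8; g8: attacked by Pf7.
Black has no legal moves → checkmate.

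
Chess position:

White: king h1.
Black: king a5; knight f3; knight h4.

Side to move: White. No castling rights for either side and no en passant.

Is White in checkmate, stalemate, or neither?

stalemate

White to move; white king on h1.
In check: no.
King squares — g1: attacked by Nf3; g2: attacked by Nh4; h2: attacked by Nf3.
Legal moves for White: none.
Not in check and no legal moves → stalemate.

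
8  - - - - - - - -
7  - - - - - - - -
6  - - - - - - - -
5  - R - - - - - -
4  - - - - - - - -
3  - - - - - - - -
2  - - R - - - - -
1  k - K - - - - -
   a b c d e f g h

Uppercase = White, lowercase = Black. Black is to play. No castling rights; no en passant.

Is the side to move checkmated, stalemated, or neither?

stalemate

Black to move; black king on a1.
In check: no.
King squares — b1: attacked by Kc1; a2: attacked by Rc2; b2: attacked by Kc1.
Legal moves for Black: none.
Not in check and no legal moves → stalemate.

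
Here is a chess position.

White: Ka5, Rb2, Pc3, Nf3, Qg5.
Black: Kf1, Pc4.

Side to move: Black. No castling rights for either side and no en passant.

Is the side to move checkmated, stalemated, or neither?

Black to move; black king on f1.
In check: no.
King squares — e1: attacked by Nf3; g1: attacked by Nf3; e2: attacked by Rb2; f2: attacked by Rb2; g2: attacked by Rb2.
Legal moves for Black: none.
Not in check and no legal moves → stalemate.

stalemate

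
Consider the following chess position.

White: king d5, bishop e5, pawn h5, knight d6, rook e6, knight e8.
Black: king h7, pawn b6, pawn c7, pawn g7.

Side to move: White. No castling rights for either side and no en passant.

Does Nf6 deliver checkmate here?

no

After Nf6: black king on h7; in check: yes, from the white knight on f6.
Black has 3 legal replies: Kh8, Kh6, gxf6.
In check but a legal move exists → not checkmate.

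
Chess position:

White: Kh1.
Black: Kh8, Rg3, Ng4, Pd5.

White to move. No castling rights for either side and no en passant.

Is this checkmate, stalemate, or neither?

White to move; white king on h1.
In check: no.
King squares — g1: attacked by Rg3; g2: attacked by Rg3; h2: attacked by Ng4.
Legal moves for White: none.
Not in check and no legal moves → stalemate.

stalemate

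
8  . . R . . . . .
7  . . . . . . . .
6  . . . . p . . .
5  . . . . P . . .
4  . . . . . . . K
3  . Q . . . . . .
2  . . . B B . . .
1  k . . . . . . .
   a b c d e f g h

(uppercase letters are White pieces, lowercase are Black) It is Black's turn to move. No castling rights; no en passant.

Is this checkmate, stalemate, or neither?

stalemate

Black to move; black king on a1.
In check: no.
King squares — b1: attacked by Qb3; a2: attacked by Qb3; b2: attacked by Qb3.
Legal moves for Black: none.
Not in check and no legal moves → stalemate.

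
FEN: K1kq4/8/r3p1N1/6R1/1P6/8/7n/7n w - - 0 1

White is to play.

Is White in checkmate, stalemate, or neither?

White to move; white king on a8.
In check: yes, from the black rook on a6.
King squares — a7: attacked by Ra6; b7: attacked by Kc8; b8: attacked by Kc8.
Legal moves for White: none.
In check with no legal moves → checkmate.

checkmate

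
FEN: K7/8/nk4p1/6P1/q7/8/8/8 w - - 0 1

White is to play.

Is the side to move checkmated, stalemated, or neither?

stalemate

White to move; white king on a8.
In check: no.
King squares — a7: attacked by Kb6; b7: attacked by Kb6; b8: attacked by Na6.
Legal moves for White: none.
Not in check and no legal moves → stalemate.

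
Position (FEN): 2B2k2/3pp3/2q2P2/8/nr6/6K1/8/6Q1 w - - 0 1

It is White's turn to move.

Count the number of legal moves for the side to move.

White to move; king on g3.
In check: no.
Legal moves: Bxd7, Bb7, Ba6, Kh3, Kh2, Kf2, Qa7, Qb6, Qc5, Qd4, Qe3, Qh2, Qg2, Qf2, Qh1, Qf1, Qe1, Qd1, Qc1, Qb1, Qa1, fxe7+, f7.
Count: 23.

23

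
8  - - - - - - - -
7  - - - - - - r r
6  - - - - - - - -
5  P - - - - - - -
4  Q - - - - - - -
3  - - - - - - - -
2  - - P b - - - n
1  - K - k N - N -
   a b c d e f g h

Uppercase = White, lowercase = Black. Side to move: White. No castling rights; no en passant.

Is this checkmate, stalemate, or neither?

White to move; white king on b1.
In check: no.
Legal moves for White include: Qe8, Qd7, Qc6, Qb5, Qh4, Qg4+, Qf4, Qe4, Qd4, Qc4, Qb4, Qb3, Qa3, Qa2, Qa1, Nh3, Ngf3, Ne2, ... (list truncated; more exist).
White has legal moves and is not in check → neither.

neither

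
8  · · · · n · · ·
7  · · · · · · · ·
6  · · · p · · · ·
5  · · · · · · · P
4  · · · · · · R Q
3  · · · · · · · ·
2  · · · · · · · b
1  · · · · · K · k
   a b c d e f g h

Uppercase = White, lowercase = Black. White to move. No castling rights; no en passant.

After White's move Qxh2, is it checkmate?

After Qxh2: black king on h1; in check: yes, from the white queen on h2.
Black has 1 legal reply: Kxh2.
In check but a legal move exists → not checkmate.

no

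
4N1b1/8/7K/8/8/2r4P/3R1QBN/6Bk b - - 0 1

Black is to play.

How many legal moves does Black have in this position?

Black to move; king on h1.
In check: yes, from the white bishop on g2.
Legal moves: none.
Count: 0.

0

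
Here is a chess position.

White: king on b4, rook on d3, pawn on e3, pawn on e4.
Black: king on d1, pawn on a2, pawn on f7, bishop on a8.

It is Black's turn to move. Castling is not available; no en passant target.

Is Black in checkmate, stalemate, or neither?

neither

Black to move; black king on d1.
In check: yes, from the white rook on d3.
King squares — c1: available; e1: available; c2: available; d2: attacked by Rd3; e2: available.
Legal moves for Black: Ke2, Kc2, Ke1, Kc1.
Black is in check but has 4 legal moves → neither.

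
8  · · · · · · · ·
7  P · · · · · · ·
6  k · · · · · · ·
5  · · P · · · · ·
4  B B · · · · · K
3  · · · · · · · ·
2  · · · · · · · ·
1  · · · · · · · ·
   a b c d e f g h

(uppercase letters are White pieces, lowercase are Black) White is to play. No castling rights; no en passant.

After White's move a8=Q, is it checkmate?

yes

After a8=Q: black king on a6; in check: yes, from the white queen on a8.
King squares — a5: attacked by Bb4; b5: attacked by Ba4; b6: attacked by Pc5; a7: attacked by Qa8; b7: attacked by Qa8.
Black has no legal moves → checkmate.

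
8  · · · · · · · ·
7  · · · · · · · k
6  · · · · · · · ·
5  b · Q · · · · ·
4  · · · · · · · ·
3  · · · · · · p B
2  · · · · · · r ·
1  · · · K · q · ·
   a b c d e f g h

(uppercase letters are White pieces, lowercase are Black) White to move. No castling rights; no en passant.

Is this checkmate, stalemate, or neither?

checkmate

White to move; white king on d1.
In check: yes, from the black queen on f1.
King squares — c1: attacked by Qf1; e1: attacked by Qf1; c2: attacked by Rg2; d2: attacked by Rg2; e2: attacked by Qf1.
Legal moves for White: none.
In check with no legal moves → checkmate.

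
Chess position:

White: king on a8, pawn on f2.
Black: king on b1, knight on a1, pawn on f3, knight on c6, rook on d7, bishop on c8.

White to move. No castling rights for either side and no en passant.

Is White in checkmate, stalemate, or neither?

stalemate

White to move; white king on a8.
In check: no.
King squares — a7: attacked by Nc6; b7: attacked by Rd7; b8: attacked by Nc6.
Legal moves for White: none.
Not in check and no legal moves → stalemate.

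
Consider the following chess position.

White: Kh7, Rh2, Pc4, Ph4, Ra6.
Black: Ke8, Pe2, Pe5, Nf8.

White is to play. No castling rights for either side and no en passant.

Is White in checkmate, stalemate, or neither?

White to move; white king on h7.
In check: yes, from the black knight on f8.
King squares — g6: attacked by Nf8; h6: available; g7: available; g8: available; h8: available.
Legal moves for White: Kh8, Kg8, Kg7, Kh6.
White is in check but has 4 legal moves → neither.

neither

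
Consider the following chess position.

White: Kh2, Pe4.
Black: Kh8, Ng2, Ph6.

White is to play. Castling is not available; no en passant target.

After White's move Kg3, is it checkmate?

no

After Kg3: black king on h8; in check: no.
Black is not in check, so this cannot be checkmate.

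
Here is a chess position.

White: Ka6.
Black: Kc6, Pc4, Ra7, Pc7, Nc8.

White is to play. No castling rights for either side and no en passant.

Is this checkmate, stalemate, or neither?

White to move; white king on a6.
In check: yes, from the black rook on a7.
King squares — a5: attacked by Ra7; b5: attacked by Kc6; b6: attacked by Kc6; a7: attacked by Nc8; b7: attacked by Kc6.
Legal moves for White: none.
In check with no legal moves → checkmate.

checkmate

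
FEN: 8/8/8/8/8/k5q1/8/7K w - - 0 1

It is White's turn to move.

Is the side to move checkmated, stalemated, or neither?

White to move; white king on h1.
In check: no.
King squares — g1: attacked by Qg3; g2: attacked by Qg3; h2: attacked by Qg3.
Legal moves for White: none.
Not in check and no legal moves → stalemate.

stalemate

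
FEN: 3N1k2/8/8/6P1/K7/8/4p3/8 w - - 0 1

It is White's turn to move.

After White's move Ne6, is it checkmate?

After Ne6: black king on f8; in check: yes, from the white knight on e6.
Black has 4 legal replies: Kg8, Ke8, Kf7, Ke7.
In check but a legal move exists → not checkmate.

no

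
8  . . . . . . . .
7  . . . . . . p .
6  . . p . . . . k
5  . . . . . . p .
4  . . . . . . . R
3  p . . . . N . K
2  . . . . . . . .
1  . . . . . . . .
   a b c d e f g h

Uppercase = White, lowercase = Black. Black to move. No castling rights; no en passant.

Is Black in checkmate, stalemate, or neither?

neither

Black to move; black king on h6.
In check: yes, from the white rook on h4.
King squares — g5: own pawn; h5: attacked by Rh4; g6: available; g7: own pawn; h7: attacked by Rh4.
Legal moves for Black: Kg6, gxh4.
Black is in check but has 2 legal moves → neither.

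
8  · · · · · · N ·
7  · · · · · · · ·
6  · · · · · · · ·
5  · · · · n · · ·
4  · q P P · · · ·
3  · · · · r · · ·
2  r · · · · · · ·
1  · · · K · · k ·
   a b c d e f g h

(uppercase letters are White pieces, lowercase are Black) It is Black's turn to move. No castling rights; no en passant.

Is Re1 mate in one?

After Re1: white king on d1; in check: yes, from the black rook on e1.
King squares — c1: attacked by Re1; e1: attacked by Qb4; c2: attacked by Ra2; d2: attacked by Ra2; e2: attacked by Re1.
White has no legal moves → checkmate.

yes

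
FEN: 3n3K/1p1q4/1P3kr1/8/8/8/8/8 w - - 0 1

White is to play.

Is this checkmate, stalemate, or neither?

White to move; white king on h8.
In check: no.
King squares — g7: attacked by Kf6; h7: attacked by Qd7; g8: attacked by Rg6.
Legal moves for White: none.
Not in check and no legal moves → stalemate.

stalemate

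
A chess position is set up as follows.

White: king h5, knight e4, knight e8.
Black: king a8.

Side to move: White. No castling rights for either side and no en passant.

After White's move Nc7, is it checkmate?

no

After Nc7: black king on a8; in check: yes, from the white knight on c7.
Black has 3 legal replies: Kb8, Kb7, Ka7.
In check but a legal move exists → not checkmate.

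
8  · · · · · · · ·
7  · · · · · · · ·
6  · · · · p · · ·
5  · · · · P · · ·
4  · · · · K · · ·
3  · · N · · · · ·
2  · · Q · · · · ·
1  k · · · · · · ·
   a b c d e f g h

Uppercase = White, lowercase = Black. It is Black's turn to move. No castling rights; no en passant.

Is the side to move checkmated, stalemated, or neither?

stalemate

Black to move; black king on a1.
In check: no.
King squares — b1: attacked by Qc2; a2: attacked by Qc2; b2: attacked by Qc2.
Legal moves for Black: none.
Not in check and no legal moves → stalemate.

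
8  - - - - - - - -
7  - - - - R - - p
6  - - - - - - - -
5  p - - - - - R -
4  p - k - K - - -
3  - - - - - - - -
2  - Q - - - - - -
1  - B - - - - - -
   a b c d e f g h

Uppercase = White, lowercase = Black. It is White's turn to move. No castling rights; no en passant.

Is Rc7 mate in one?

After Rc7: black king on c4; in check: yes, from the white rook on c7.
King squares — b3: attacked by Qb2; c3: attacked by Qb2; d3: attacked by Bb1; b4: attacked by Qb2; d4: attacked by Qb2; b5: attacked by Qb2; c5: attacked by Rg5; d5: attacked by Ke4.
Black has no legal moves → checkmate.

yes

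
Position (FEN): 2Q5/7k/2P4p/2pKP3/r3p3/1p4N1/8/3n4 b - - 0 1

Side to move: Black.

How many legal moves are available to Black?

Black to move; king on h7.
In check: no.
Legal moves: Kg7, Kg6, Ra8, Ra7, Ra6, Ra5, Rd4+, Rc4, Rb4, Ra3, Ra2, Ra1, Ne3+, Nc3+, Nf2, Nb2, h5, c4, e3, b2.
Count: 20.

20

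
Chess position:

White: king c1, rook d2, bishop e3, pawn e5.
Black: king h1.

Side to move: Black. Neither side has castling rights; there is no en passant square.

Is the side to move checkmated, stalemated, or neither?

stalemate

Black to move; black king on h1.
In check: no.
King squares — g1: attacked by Be3; g2: attacked by Rd2; h2: attacked by Rd2.
Legal moves for Black: none.
Not in check and no legal moves → stalemate.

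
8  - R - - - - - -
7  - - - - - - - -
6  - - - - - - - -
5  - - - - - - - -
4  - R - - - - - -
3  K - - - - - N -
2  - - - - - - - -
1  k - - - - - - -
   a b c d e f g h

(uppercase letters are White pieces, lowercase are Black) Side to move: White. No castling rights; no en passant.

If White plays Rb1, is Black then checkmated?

After Rb1: black king on a1; in check: yes, from the white rook on b1.
King squares — b1: attacked by Rb8; a2: attacked by Ka3; b2: attacked by Rb1.
Black has no legal moves → checkmate.

yes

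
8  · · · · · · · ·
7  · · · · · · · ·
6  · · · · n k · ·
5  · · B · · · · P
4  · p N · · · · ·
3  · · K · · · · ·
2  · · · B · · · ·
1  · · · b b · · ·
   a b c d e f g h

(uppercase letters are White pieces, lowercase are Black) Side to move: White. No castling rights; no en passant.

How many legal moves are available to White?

4

White to move; king on c3.
In check: yes, from the black pawn on b4.
Legal moves: Kxb4, Kd3, Kb2, Bxb4.
Count: 4.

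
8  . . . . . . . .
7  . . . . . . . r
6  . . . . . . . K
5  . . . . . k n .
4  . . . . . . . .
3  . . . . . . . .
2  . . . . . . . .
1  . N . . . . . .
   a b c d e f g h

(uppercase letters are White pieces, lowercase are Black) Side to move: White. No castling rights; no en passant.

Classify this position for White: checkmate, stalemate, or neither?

White to move; white king on h6.
In check: yes, from the black rook on h7.
King squares — g5: attacked by Kf5; h5: attacked by Rh7; g6: attacked by Kf5; g7: attacked by Rh7; h7: attacked by Ng5.
Legal moves for White: none.
In check with no legal moves → checkmate.

checkmate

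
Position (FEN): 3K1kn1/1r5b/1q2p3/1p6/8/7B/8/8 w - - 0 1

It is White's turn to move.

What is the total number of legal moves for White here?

1

White to move; king on d8.
In check: yes, from the black queen on b6.
Legal moves: Kc8.
Count: 1.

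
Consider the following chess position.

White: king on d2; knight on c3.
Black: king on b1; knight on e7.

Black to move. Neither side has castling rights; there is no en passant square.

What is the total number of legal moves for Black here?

Black to move; king on b1.
In check: yes, from the white knight on c3.
Legal moves: Kb2, Ka1.
Count: 2.

2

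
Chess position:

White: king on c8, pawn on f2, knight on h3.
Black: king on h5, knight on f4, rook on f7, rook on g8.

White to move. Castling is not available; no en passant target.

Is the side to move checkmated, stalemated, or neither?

White to move; white king on c8.
In check: yes, from the black rook on g8.
King squares — b7: attacked by Rf7; c7: attacked by Rf7; d7: attacked by Rf7; b8: attacked by Rg8; d8: attacked by Rg8.
Legal moves for White: none.
In check with no legal moves → checkmate.

checkmate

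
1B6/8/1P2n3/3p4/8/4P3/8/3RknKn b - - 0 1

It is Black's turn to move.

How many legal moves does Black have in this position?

2

Black to move; king on e1.
In check: yes, from the white rook on d1.
Legal moves: Ke2, Kxd1.
Count: 2.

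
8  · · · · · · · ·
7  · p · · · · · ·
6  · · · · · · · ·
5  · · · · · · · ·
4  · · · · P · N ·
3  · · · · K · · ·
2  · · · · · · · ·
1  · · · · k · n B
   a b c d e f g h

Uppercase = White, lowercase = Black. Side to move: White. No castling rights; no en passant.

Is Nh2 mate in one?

After Nh2: black king on e1; in check: no.
Black is not in check, so this cannot be checkmate.

no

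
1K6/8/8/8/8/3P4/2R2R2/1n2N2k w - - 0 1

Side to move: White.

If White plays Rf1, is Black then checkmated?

yes

After Rf1: black king on h1; in check: yes, from the white rook on f1.
King squares — g1: attacked by Rf1; g2: attacked by Ne1; h2: attacked by Rc2.
Black has no legal moves → checkmate.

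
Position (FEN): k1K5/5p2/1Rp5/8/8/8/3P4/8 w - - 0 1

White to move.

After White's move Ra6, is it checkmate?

yes

After Ra6: black king on a8; in check: yes, from the white rook on a6.
King squares — a7: attacked by Ra6; b7: attacked by Kc8; b8: attacked by Kc8.
Black has no legal moves → checkmate.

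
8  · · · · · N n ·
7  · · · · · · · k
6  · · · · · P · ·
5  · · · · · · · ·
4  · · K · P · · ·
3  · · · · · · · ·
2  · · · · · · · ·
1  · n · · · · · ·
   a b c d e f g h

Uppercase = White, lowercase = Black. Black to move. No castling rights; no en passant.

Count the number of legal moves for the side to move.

2

Black to move; king on h7.
In check: yes, from the white knight on f8.
Legal moves: Kh8, Kh6.
Count: 2.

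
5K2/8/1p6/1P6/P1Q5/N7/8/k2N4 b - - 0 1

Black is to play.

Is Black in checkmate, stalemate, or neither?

Black to move; black king on a1.
In check: no.
King squares — b1: attacked by Na3; a2: attacked by Qc4; b2: attacked by Nd1.
Legal moves for Black: none.
Not in check and no legal moves → stalemate.

stalemate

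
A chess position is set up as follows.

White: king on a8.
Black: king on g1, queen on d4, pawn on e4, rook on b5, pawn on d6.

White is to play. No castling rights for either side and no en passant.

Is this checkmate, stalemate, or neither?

White to move; white king on a8.
In check: no.
King squares — a7: attacked by Qd4; b7: attacked by Rb5; b8: attacked by Rb5.
Legal moves for White: none.
Not in check and no legal moves → stalemate.

stalemate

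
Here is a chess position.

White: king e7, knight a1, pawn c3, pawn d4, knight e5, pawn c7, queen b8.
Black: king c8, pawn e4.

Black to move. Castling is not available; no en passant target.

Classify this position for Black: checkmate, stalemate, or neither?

checkmate

Black to move; black king on c8.
In check: yes, from the white queen on b8.
King squares — b7: attacked by Qb8; c7: attacked by Qb8; d7: attacked by Ne5; b8: attacked by Pc7; d8: attacked by Pc7.
Legal moves for Black: none.
In check with no legal moves → checkmate.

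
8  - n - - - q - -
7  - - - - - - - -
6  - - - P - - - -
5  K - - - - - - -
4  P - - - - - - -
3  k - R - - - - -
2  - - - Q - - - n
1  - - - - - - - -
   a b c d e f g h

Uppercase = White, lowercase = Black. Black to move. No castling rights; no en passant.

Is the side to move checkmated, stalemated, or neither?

checkmate

Black to move; black king on a3.
In check: yes, from the white rook on c3.
King squares — a2: attacked by Qd2; b2: attacked by Qd2; b3: attacked by Rc3; a4: attacked by Ka5; b4: attacked by Ka5.
Legal moves for Black: none.
In check with no legal moves → checkmate.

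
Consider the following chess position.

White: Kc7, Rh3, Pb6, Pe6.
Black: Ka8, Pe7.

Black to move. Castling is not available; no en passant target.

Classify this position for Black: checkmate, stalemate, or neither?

stalemate

Black to move; black king on a8.
In check: no.
King squares — a7: attacked by Pb6; b7: attacked by Kc7; b8: attacked by Kc7.
Legal moves for Black: none.
Not in check and no legal moves → stalemate.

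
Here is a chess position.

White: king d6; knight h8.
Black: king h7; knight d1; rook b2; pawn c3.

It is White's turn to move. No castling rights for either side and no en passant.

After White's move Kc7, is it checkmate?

no

After Kc7: black king on h7; in check: no.
Black is not in check, so this cannot be checkmate.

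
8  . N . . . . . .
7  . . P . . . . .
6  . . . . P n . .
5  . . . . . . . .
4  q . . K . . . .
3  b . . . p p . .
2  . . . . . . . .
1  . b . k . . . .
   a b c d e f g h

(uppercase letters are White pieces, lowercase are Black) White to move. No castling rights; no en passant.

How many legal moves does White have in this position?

White to move; king on d4.
In check: yes, from the black queen on a4.
Legal moves: Ke5, Kxe3, Kc3.
Count: 3.

3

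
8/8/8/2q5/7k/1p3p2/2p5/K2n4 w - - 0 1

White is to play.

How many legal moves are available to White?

0

White to move; king on a1.
In check: no.
Legal moves: none.
Count: 0.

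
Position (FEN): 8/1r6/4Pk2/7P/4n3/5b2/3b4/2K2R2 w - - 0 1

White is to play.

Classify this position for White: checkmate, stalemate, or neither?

White to move; white king on c1.
In check: yes, from the black bishop on d2.
Legal moves for White: Kc2.
White is in check but has 1 legal move → neither.

neither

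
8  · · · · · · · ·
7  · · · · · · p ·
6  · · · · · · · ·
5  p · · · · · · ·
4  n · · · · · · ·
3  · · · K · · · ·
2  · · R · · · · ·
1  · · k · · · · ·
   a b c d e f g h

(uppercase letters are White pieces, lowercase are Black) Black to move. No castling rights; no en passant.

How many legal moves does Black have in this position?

Black to move; king on c1.
In check: yes, from the white rook on c2.
Legal moves: Kd1, Kb1.
Count: 2.

2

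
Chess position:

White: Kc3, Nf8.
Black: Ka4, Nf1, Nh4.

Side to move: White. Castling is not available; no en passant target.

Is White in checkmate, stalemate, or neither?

neither

White to move; white king on c3.
In check: no.
Legal moves for White: Nh7, Nd7, Ng6, Ne6, Kd4, Kc4, Kd3, Kc2, Kb2.
White has 9 legal moves and is not in check → neither.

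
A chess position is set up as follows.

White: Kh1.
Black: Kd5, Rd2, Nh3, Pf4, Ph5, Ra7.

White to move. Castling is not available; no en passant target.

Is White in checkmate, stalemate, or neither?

stalemate

White to move; white king on h1.
In check: no.
King squares — g1: attacked by Nh3; g2: attacked by Rd2; h2: attacked by Rd2.
Legal moves for White: none.
Not in check and no legal moves → stalemate.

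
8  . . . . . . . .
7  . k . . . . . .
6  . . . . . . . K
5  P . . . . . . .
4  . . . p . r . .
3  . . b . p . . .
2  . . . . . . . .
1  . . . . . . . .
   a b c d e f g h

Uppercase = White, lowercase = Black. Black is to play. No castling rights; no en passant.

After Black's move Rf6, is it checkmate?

After Rf6: white king on h6; in check: yes, from the black rook on f6.
White has 4 legal replies: Kh7, Kg7, Kh5, Kg5.
In check but a legal move exists → not checkmate.

no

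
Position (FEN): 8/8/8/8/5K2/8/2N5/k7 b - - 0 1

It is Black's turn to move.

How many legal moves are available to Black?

Black to move; king on a1.
In check: yes, from the white knight on c2.
Legal moves: Kb2, Ka2, Kb1.
Count: 3.

3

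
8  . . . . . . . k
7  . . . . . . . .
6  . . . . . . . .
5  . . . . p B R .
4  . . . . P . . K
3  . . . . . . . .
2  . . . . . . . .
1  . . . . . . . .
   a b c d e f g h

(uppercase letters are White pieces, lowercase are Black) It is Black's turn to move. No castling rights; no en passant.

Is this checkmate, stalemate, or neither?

Black to move; black king on h8.
In check: no.
King squares — g7: attacked by Rg5; h7: attacked by Bf5; g8: attacked by Rg5.
Legal moves for Black: none.
Not in check and no legal moves → stalemate.

stalemate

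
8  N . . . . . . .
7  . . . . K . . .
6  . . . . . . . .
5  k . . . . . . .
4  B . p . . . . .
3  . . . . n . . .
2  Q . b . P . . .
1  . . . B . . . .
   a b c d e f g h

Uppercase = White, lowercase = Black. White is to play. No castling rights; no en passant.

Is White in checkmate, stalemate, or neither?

neither

White to move; white king on e7.
In check: no.
Legal moves for White include: Nc7, Nb6, Kf8, Ke8, Kd8, Kf7, Kd7, Kf6, Ke6, Kd6, Be8+, Bd7+, Bc6+, Bb5+, Bb3+, Baxc2+, Qxc4, Qb3, ... (list truncated; more exist).
White has legal moves and is not in check → neither.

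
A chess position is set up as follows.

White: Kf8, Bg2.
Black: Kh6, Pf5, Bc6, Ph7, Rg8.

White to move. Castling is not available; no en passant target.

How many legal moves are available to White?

White to move; king on f8.
In check: yes, from the black rook on g8.
Legal moves: Kxg8, Kf7, Ke7.
Count: 3.

3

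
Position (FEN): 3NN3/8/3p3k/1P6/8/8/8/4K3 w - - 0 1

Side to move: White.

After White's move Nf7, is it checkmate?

After Nf7: black king on h6; in check: yes, from the white knight on f7.
Black has 3 legal replies: Kh7, Kg6, Kh5.
In check but a legal move exists → not checkmate.

no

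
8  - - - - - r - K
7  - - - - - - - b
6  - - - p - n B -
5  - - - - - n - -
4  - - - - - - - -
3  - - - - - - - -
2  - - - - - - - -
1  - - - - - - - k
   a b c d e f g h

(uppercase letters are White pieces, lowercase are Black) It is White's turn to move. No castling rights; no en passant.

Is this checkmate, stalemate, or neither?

White to move; white king on h8.
In check: yes, from the black rook on f8.
King squares — g7: attacked by Nf5; h7: attacked by Nf6; g8: attacked by Nf6.
Legal moves for White: none.
In check with no legal moves → checkmate.

checkmate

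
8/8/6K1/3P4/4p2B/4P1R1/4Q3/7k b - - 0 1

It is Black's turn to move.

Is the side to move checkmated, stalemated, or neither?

Black to move; black king on h1.
In check: no.
King squares — g1: attacked by Rg3; g2: attacked by Qe2; h2: attacked by Qe2.
Legal moves for Black: none.
Not in check and no legal moves → stalemate.

stalemate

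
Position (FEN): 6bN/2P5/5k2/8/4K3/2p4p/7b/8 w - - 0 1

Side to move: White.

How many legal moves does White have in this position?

10

White to move; king on e4.
In check: no.
Legal moves: Nf7, Ng6, Kd4, Kf3, Ke3, Kd3, c8=Q, c8=R, c8=B, c8=N.
Count: 10.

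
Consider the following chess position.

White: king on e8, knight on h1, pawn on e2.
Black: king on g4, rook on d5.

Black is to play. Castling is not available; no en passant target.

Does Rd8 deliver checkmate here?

no

After Rd8: white king on e8; in check: yes, from the black rook on d8.
White has 3 legal replies: Kxd8, Kf7, Ke7.
In check but a legal move exists → not checkmate.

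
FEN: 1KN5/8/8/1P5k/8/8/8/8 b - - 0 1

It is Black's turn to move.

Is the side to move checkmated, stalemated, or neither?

neither

Black to move; black king on h5.
In check: no.
Legal moves for Black: Kh6, Kg6, Kg5, Kh4, Kg4.
Black has 5 legal moves and is not in check → neither.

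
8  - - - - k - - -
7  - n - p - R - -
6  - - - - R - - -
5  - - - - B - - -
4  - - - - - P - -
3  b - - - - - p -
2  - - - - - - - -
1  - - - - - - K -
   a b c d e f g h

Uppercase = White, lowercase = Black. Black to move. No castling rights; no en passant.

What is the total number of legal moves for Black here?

4

Black to move; king on e8.
In check: yes, from the white rook on e6.
Legal moves: Kd8, Kxf7, Be7, dxe6.
Count: 4.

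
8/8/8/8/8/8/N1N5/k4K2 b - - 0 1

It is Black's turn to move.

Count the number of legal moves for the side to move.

3

Black to move; king on a1.
In check: yes, from the white knight on c2.
Legal moves: Kb2, Kxa2, Kb1.
Count: 3.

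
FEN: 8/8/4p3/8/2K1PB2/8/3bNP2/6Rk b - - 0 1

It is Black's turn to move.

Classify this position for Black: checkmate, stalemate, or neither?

checkmate

Black to move; black king on h1.
In check: yes, from the white rook on g1.
King squares — g1: attacked by Ne2; g2: attacked by Rg1; h2: attacked by Bf4.
Legal moves for Black: none.
In check with no legal moves → checkmate.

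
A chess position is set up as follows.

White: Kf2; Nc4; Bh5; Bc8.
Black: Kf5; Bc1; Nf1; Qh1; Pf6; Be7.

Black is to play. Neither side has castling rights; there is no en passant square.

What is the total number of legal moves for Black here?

3

Black to move; king on f5.
In check: yes, from the white bishop on c8.
Legal moves: Kg5, Kf4, Ke4.
Count: 3.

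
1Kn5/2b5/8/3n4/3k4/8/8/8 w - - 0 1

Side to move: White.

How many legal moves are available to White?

White to move; king on b8.
In check: yes, from the black bishop on c7.
Legal moves: Kxc8, Ka8, Kb7.
Count: 3.

3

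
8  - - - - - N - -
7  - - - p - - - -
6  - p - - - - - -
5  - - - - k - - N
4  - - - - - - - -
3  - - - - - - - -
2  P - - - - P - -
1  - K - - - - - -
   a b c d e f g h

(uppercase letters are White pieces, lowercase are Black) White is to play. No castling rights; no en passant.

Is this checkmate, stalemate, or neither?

neither

White to move; white king on b1.
In check: no.
Legal moves for White: Nh7, Nxd7+, Ng6+, Ne6, Ng7, Nf6, Nf4, Ng3, Kc2, Kb2, Kc1, Ka1, f3, a3, f4+, a4.
White has 16 legal moves and is not in check → neither.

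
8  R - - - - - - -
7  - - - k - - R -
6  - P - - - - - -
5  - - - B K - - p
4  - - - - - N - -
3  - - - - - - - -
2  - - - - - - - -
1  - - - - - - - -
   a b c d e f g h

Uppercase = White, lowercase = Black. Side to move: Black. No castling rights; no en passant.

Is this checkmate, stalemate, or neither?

Black to move; black king on d7.
In check: yes, from the white rook on g7.
King squares — c6: attacked by Bd5; d6: attacked by Ke5; e6: attacked by Nf4; c7: attacked by Pb6; e7: attacked by Rg7; c8: attacked by Ra8; d8: attacked by Ra8; e8: attacked by Ra8.
Legal moves for Black: none.
In check with no legal moves → checkmate.

checkmate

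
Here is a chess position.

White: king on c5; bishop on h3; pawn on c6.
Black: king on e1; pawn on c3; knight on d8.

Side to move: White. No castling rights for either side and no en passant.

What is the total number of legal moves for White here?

15

White to move; king on c5.
In check: no.
Legal moves: Kd6, Kb6, Kd5, Kb5, Kd4, Kc4, Kb4, Bc8, Bd7, Be6, Bf5, Bg4, Bg2, Bf1, c7.
Count: 15.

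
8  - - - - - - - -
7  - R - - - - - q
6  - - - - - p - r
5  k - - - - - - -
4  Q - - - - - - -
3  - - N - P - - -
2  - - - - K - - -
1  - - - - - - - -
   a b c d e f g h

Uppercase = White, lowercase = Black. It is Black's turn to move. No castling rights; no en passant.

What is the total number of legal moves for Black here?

0

Black to move; king on a5.
In check: yes, from the white queen on a4.
Legal moves: none.
Count: 0.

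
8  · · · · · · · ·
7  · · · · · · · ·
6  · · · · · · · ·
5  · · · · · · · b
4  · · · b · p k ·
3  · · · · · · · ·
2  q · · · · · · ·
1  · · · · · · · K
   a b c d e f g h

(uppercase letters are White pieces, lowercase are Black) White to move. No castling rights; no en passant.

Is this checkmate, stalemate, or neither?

stalemate

White to move; white king on h1.
In check: no.
King squares — g1: attacked by Bd4; g2: attacked by Qa2; h2: attacked by Qa2.
Legal moves for White: none.
Not in check and no legal moves → stalemate.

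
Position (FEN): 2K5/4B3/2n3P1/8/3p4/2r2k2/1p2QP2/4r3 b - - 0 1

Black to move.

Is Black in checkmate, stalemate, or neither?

Black to move; black king on f3.
In check: yes, from the white queen on e2.
Legal moves for Black: Kf4, Kg2, Kxe2, Rxe2.
Black is in check but has 4 legal moves → neither.

neither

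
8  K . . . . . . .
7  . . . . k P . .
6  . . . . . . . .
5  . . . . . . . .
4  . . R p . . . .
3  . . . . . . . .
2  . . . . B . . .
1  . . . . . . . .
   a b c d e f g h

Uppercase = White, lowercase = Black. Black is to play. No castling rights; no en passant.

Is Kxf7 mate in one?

no

After Kxf7: white king on a8; in check: no.
White is not in check, so this cannot be checkmate.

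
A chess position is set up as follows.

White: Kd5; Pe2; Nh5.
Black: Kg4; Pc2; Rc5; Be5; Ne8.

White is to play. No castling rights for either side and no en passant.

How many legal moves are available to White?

White to move; king on d5.
In check: yes, from the black rook on c5.
Legal moves: Ke6, Kxc5, Ke4.
Count: 3.

3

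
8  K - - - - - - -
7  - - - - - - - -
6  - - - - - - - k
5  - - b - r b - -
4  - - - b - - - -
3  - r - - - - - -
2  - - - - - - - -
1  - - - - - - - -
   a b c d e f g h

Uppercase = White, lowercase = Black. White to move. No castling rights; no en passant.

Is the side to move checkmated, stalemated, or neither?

stalemate

White to move; white king on a8.
In check: no.
King squares — a7: attacked by Bc5; b7: attacked by Rb3; b8: attacked by Rb3.
Legal moves for White: none.
Not in check and no legal moves → stalemate.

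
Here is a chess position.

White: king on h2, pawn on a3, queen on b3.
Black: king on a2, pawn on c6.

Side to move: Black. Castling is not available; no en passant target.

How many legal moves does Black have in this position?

Black to move; king on a2.
In check: yes, from the white queen on b3.
Legal moves: Kxb3, Ka1.
Count: 2.

2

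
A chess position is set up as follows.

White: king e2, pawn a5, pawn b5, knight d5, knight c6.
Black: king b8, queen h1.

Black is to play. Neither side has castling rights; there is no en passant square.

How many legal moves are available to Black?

3

Black to move; king on b8.
In check: yes, from the white knight on c6.
Legal moves: Kc8, Ka8, Kb7.
Count: 3.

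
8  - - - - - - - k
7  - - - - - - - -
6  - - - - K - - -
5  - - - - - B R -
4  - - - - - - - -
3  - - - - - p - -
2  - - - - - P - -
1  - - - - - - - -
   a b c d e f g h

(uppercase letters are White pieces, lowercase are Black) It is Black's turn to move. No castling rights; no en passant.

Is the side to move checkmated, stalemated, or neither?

Black to move; black king on h8.
In check: no.
King squares — g7: attacked by Rg5; h7: attacked by Bf5; g8: attacked by Rg5.
Legal moves for Black: none.
Not in check and no legal moves → stalemate.

stalemate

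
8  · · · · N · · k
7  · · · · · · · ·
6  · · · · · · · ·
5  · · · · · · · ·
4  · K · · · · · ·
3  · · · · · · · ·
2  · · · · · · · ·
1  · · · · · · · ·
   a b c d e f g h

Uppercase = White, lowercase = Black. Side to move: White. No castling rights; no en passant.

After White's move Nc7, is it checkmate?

After Nc7: black king on h8; in check: no.
Black is not in check, so this cannot be checkmate.

no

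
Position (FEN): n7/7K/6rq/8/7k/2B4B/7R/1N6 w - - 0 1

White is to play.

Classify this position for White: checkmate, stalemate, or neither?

White to move; white king on h7.
In check: yes, from the black queen on h6.
King squares — g6: attacked by Qh6; h6: attacked by Rg6; g7: attacked by Rg6; g8: attacked by Rg6; h8: attacked by Qh6.
Legal moves for White: none.
In check with no legal moves → checkmate.

checkmate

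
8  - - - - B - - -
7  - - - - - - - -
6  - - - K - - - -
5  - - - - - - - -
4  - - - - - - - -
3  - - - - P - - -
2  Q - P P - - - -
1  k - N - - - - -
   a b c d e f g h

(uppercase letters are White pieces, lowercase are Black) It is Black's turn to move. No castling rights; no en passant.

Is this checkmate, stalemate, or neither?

checkmate

Black to move; black king on a1.
In check: yes, from the white queen on a2.
King squares — b1: attacked by Qa2; a2: attacked by Nc1; b2: attacked by Qa2.
Legal moves for Black: none.
In check with no legal moves → checkmate.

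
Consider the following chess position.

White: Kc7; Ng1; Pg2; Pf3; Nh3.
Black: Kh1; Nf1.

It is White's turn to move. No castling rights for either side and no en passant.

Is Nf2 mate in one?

no

After Nf2: black king on h1; in check: yes, from the white knight on f2.
Black has 3 legal replies: Kh2, Kxg2, Kxg1.
In check but a legal move exists → not checkmate.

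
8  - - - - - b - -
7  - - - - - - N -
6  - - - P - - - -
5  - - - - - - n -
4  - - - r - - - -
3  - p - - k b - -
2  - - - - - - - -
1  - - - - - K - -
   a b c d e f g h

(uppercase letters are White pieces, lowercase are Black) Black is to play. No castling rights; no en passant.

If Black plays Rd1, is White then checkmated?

After Rd1: white king on f1; in check: yes, from the black rook on d1.
King squares — e1: attacked by Rd1; g1: attacked by Rd1; e2: attacked by Ke3; f2: attacked by Ke3; g2: attacked by Bf3.
White has no legal moves → checkmate.

yes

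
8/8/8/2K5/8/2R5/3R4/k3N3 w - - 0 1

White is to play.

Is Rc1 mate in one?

After Rc1: black king on a1; in check: yes, from the white rook on c1.
King squares — b1: attacked by Rc1; a2: attacked by Rd2; b2: attacked by Rd2.
Black has no legal moves → checkmate.

yes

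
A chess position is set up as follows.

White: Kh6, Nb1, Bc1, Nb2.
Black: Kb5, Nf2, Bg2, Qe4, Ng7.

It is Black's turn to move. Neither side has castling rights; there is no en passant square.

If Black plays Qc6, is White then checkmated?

no

After Qc6: white king on h6; in check: yes, from the black queen on c6.
White has 3 legal replies: Kh7, Kxg7, Kg5.
In check but a legal move exists → not checkmate.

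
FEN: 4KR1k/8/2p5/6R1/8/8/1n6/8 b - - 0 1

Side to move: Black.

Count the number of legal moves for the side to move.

1

Black to move; king on h8.
In check: yes, from the white rook on f8.
Legal moves: Kh7.
Count: 1.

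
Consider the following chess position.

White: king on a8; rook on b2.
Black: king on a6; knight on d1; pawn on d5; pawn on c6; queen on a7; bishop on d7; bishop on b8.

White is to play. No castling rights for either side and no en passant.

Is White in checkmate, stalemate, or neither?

White to move; white king on a8.
In check: yes, from the black queen on a7.
King squares — a7: attacked by Ka6; b7: attacked by Ka6; b8: attacked by Qa7.
Legal moves for White: none.
In check with no legal moves → checkmate.

checkmate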